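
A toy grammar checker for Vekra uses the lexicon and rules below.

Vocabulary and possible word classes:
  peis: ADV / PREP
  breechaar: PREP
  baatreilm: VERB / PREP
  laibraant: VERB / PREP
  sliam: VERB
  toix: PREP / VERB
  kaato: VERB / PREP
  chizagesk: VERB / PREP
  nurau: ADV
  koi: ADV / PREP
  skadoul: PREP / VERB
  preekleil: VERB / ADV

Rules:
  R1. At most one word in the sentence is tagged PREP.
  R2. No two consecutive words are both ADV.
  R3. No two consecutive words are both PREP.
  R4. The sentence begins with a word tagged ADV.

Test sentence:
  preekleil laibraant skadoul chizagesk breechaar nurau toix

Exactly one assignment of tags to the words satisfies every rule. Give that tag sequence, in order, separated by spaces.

ADV VERB VERB VERB PREP ADV VERB

Candidates per position — 1:preekleil {VERB,ADV}; 2:laibraant {VERB,PREP}; 3:skadoul {PREP,VERB}; 4:chizagesk {VERB,PREP}; 5:breechaar {PREP}; 6:nurau {ADV}; 7:toix {PREP,VERB}.
Word 1 cannot be VERB — rule 4 would then fail for every completion. It is ADV.
Word 2 cannot be PREP — rule 1 would then fail for every completion. It is VERB.
Word 3 cannot be PREP — rule 1 would then fail for every completion. It is VERB.
Word 4 cannot be PREP — rule 1 would then fail for every completion. It is VERB.
Word 7 cannot be PREP — rule 1 would then fail for every completion. It is VERB.
So the tagging must be: ADV VERB VERB VERB PREP ADV VERB.
Checking: rule 1 ✓; rule 2 ✓; rule 3 ✓; rule 4 ✓.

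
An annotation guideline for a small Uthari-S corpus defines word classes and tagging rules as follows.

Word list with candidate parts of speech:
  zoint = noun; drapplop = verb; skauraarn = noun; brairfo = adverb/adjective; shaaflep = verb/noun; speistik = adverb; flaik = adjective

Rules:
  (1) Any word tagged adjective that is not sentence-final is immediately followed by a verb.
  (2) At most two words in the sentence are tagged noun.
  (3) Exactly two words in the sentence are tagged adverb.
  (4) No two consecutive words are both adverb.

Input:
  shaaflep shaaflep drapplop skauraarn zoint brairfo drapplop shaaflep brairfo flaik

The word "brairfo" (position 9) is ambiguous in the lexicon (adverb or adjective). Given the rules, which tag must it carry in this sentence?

Candidates per position — 1:shaaflep {verb,noun}; 2:shaaflep {verb,noun}; 3:drapplop {verb}; 4:skauraarn {noun}; 5:zoint {noun}; 6:brairfo {adverb,adjective}; 7:drapplop {verb}; 8:shaaflep {verb,noun}; 9:brairfo {adverb,adjective}; 10:flaik {adjective}.
If word 1 were noun, no tagging could satisfy rule 2; so word 1 is verb.
If word 2 were noun, no tagging could satisfy rule 2; so word 2 is verb.
If word 6 were adjective, no tagging could satisfy rule 3; so word 6 is adverb.
If word 8 were noun, no tagging could satisfy rule 2; so word 8 is verb.
If word 9 were adjective, no tagging could satisfy rule 1; so word 9 is adverb.
So the tagging must be: verb verb verb noun noun adverb verb verb adverb adjective.
Rule-by-rule: rule 1 ✓; rule 2 ✓; rule 3 ✓; rule 4 ✓.

adverb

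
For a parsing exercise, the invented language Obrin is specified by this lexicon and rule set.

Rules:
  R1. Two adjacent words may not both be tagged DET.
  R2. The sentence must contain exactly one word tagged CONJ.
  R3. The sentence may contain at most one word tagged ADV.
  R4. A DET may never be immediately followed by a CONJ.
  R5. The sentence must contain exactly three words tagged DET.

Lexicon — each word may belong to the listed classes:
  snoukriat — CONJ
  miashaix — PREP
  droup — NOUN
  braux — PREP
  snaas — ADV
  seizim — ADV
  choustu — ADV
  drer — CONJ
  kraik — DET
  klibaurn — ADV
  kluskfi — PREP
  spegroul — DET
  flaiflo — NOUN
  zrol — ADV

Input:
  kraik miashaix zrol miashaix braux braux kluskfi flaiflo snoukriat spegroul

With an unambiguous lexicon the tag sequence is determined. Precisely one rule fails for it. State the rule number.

Fixed tagging: DET PREP ADV PREP PREP PREP PREP NOUN CONJ DET.
Rule check: R1 ok, R2 ok, R3 ok, R4 ok, R5 fails.
Only rule 5 fails.

5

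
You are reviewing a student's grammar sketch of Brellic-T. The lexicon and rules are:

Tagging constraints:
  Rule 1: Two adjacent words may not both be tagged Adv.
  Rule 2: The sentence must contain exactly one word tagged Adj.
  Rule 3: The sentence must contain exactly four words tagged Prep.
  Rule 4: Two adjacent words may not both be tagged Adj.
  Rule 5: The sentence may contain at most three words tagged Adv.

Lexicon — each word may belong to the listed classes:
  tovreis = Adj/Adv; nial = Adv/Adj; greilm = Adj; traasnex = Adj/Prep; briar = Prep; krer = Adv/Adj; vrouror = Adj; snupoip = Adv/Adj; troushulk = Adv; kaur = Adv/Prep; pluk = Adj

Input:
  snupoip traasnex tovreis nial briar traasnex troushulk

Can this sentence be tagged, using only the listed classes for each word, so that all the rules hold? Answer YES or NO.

Candidates per position — 1:snupoip {Adv,Adj}; 2:traasnex {Adj,Prep}; 3:tovreis {Adj,Adv}; 4:nial {Adv,Adj}; 5:briar {Prep}; 6:traasnex {Adj,Prep}; 7:troushulk {Adv}.
Rule 3 cannot be satisfied by any choice of tags from the lexicon.
So there is no consistent tagging.

NO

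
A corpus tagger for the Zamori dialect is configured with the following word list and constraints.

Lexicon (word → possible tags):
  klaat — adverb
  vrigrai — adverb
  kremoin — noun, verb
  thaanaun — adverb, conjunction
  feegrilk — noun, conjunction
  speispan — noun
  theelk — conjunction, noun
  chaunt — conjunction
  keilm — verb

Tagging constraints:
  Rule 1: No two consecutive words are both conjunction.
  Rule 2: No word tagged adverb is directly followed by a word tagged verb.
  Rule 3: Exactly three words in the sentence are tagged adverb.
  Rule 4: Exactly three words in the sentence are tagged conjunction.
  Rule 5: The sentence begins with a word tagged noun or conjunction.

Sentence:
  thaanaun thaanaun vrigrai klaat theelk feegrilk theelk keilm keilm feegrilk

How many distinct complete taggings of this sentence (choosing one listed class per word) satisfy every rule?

4

Candidates per position — 1:thaanaun {adverb,conjunction}; 2:thaanaun {adverb,conjunction}; 3:vrigrai {adverb}; 4:klaat {adverb}; 5:theelk {conjunction,noun}; 6:feegrilk {noun,conjunction}; 7:theelk {conjunction,noun}; 8:keilm {verb}; 9:keilm {verb}; 10:feegrilk {noun,conjunction}.
There are 64 candidate sequences in total.
The sequences that satisfy every rule: conjunction adverb adverb adverb conjunction noun conjunction verb verb noun; conjunction adverb adverb adverb conjunction noun noun verb verb conjunction; conjunction adverb adverb adverb noun noun conjunction verb verb conjunction; conjunction adverb adverb adverb noun conjunction noun verb verb conjunction.
Count = 4.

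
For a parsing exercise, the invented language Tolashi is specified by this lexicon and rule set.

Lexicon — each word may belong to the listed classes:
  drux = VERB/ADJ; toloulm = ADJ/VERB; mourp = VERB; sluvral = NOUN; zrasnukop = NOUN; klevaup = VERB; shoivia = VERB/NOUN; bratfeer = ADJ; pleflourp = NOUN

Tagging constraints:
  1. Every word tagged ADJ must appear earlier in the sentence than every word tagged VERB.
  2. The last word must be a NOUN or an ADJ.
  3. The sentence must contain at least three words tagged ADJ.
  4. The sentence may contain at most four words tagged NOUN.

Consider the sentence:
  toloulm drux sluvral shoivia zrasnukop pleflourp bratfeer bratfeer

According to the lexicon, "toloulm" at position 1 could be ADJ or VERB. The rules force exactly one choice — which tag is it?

ADJ

Candidates per position — 1:toloulm {ADJ,VERB}; 2:drux {VERB,ADJ}; 3:sluvral {NOUN}; 4:shoivia {VERB,NOUN}; 5:zrasnukop {NOUN}; 6:pleflourp {NOUN}; 7:bratfeer {ADJ}; 8:bratfeer {ADJ}.
At position 1, choosing VERB makes rule 1 impossible to satisfy; hence ADJ.
At position 2, choosing VERB makes rule 1 impossible to satisfy; hence ADJ.
At position 4, choosing VERB makes rule 1 impossible to satisfy; hence NOUN.
That leaves exactly one tagging: ADJ ADJ NOUN NOUN NOUN NOUN ADJ ADJ.
Checking: rule 1 ok; rule 2 ok; rule 3 ok; rule 4 ok.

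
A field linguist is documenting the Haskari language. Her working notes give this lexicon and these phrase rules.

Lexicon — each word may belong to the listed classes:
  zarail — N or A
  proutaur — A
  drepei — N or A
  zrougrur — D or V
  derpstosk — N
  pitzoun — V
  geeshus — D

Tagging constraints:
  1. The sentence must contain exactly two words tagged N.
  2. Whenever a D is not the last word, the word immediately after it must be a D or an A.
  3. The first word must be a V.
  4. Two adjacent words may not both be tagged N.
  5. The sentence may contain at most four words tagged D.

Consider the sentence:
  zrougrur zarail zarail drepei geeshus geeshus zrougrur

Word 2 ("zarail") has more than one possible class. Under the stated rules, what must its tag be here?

Candidates per position — 1:zrougrur {D,V}; 2:zarail {N,A}; 3:zarail {N,A}; 4:drepei {N,A}; 5:geeshus {D}; 6:geeshus {D}; 7:zrougrur {D,V}.
Word 1 cannot be D — rule 3 would then fail for every completion. It is V.
Word 7 cannot be V — rule 2 would then fail for every completion. It is D.
Position 2: the remaining choice is settled jointly with positions 3, 4 — only N at position 2 is part of a tagging that satisfies every rule.
The unique satisfying tagging is: V N A N D D D.
Rule-by-rule: rule 1 ✓; rule 2 ✓; rule 3 ✓; rule 4 ✓; rule 5 ✓.

N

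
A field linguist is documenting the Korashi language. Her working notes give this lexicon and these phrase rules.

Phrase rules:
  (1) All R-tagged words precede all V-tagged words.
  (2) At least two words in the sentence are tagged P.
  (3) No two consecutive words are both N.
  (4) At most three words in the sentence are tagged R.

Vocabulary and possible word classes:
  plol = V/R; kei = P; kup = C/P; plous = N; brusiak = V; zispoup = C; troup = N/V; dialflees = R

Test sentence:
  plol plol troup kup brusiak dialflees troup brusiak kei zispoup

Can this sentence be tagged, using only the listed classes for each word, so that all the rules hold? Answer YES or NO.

Candidates per position — 1:plol {V,R}; 2:plol {V,R}; 3:troup {N,V}; 4:kup {C,P}; 5:brusiak {V}; 6:dialflees {R}; 7:troup {N,V}; 8:brusiak {V}; 9:kei {P}; 10:zispoup {C}.
Rule 1 cannot be satisfied by any choice of tags from the lexicon.
So there is no consistent tagging.

NO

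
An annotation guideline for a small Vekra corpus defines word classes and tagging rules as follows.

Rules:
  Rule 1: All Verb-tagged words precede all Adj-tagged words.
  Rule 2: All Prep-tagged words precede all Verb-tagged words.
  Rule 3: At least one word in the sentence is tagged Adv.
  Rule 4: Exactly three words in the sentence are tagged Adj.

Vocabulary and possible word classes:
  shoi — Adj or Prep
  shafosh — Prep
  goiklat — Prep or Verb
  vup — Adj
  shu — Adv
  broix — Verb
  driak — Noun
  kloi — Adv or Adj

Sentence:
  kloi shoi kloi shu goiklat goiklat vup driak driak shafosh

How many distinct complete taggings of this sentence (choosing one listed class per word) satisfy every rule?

Candidates per position — 1:kloi {Adv,Adj}; 2:shoi {Adj,Prep}; 3:kloi {Adv,Adj}; 4:shu {Adv}; 5:goiklat {Prep,Verb}; 6:goiklat {Prep,Verb}; 7:vup {Adj}; 8:driak {Noun}; 9:driak {Noun}; 10:shafosh {Prep}.
There are 32 candidate sequences in total.
The sequences that satisfy every rule: Adv Adj Adj Adv Prep Prep Adj Noun Noun Prep; Adj Adj Adv Adv Prep Prep Adj Noun Noun Prep; Adj Prep Adj Adv Prep Prep Adj Noun Noun Prep.
Count = 3.

3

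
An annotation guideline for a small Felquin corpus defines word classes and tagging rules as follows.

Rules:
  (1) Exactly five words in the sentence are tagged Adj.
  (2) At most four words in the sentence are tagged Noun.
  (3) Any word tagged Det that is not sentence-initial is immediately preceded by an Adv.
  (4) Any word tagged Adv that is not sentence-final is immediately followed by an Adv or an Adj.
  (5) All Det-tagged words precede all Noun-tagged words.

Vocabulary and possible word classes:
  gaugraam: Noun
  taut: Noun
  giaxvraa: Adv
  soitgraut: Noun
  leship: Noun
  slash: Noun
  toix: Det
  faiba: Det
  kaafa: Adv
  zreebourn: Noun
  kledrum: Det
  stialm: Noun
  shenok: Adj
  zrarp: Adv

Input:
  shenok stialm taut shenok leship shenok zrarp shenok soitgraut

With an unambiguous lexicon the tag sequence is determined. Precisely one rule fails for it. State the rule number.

Fixed tagging: Adj Noun Noun Adj Noun Adj Adv Adj Noun.
Checking each rule: R1 fail, R2 pass, R3 pass, R4 pass, R5 pass.
Only rule 1 fails.

1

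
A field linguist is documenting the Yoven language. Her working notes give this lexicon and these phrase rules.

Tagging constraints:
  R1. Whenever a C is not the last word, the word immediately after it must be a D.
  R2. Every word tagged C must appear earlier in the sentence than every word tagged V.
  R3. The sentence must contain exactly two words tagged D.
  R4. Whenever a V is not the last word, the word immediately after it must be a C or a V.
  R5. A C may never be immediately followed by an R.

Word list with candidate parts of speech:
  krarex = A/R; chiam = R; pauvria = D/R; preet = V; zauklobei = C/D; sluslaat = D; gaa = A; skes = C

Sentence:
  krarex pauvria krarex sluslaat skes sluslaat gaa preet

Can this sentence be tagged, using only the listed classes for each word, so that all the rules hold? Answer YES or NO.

Candidates per position — 1:krarex {A,R}; 2:pauvria {D,R}; 3:krarex {A,R}; 4:sluslaat {D}; 5:skes {C}; 6:sluslaat {D}; 7:gaa {A}; 8:preet {V}.
One satisfying assignment: A R A D C D A V.
Check: rule 1 ✓; rule 2 ✓; rule 3 ✓; rule 4 ✓; rule 5 ✓.

YES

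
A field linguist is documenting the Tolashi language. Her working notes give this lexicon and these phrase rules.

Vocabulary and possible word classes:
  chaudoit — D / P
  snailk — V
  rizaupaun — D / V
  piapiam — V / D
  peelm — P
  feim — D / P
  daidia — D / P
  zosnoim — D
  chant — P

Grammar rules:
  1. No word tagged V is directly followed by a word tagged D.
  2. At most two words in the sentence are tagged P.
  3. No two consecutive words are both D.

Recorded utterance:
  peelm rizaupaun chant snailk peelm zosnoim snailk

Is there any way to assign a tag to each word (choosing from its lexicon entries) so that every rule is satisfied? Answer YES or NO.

Candidates per position — 1:peelm {P}; 2:rizaupaun {D,V}; 3:chant {P}; 4:snailk {V}; 5:peelm {P}; 6:zosnoim {D}; 7:snailk {V}.
Rule 2 cannot be satisfied by any choice of tags from the lexicon.
So there is no consistent tagging.

NO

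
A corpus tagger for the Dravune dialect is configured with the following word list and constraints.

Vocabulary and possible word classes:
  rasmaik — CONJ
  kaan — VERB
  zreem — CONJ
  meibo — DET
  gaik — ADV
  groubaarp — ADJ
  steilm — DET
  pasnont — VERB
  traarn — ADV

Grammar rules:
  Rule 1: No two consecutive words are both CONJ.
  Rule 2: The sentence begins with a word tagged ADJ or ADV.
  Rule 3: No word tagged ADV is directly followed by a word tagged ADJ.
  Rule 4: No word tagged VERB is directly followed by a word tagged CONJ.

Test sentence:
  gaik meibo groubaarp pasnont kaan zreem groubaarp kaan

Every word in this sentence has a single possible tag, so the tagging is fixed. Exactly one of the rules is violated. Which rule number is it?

Fixed tagging: ADV DET ADJ VERB VERB CONJ ADJ VERB.
Checking each rule: R1 holds, R2 holds, R3 holds, R4 violated.
Only rule 4 fails.

4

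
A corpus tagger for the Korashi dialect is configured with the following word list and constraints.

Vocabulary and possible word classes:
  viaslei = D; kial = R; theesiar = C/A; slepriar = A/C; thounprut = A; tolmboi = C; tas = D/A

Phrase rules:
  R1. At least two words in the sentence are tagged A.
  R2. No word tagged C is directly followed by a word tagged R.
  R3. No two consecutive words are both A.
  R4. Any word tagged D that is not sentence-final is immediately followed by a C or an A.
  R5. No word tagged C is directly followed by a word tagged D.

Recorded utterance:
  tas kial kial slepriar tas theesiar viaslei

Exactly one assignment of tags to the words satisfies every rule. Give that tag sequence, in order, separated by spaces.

A R R A D A D

Candidates per position — 1:tas {D,A}; 2:kial {R}; 3:kial {R}; 4:slepriar {A,C}; 5:tas {D,A}; 6:theesiar {C,A}; 7:viaslei {D}.
Position 1: tagging it D would leave rule 4 unsatisfiable, so it must be A.
Position 6: tagging it C would leave rule 5 unsatisfiable, so it must be A.
Position 5: tagging it A would leave rule 3 unsatisfiable, so it must be D.
Position 4: tagging it C would leave rule 5 unsatisfiable, so it must be A.
So the tagging must be: A R R A D A D.
Verifying each rule — rule 1 holds; rule 2 holds; rule 3 holds; rule 4 holds; rule 5 holds.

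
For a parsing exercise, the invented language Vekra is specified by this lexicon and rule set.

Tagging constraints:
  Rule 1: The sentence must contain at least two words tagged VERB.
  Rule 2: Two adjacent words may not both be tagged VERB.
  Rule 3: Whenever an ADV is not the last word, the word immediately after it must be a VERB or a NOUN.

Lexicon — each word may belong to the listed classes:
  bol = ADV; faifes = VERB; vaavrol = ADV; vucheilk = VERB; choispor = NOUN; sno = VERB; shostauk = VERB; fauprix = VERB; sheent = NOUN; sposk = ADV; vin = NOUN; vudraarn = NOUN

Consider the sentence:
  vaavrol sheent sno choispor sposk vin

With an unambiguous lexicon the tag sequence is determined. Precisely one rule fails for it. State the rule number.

Fixed tagging: ADV NOUN VERB NOUN ADV NOUN.
Checking each rule: R1 fail, R2 pass, R3 pass.
Only rule 1 fails.

1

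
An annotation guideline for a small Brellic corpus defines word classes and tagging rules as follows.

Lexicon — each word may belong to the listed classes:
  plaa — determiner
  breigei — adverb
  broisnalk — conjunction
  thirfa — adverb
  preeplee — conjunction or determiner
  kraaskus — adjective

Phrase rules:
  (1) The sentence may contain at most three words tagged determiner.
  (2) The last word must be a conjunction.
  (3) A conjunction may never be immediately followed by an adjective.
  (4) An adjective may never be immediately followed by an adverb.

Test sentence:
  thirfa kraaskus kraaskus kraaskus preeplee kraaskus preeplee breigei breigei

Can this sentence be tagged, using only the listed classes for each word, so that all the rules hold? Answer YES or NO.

NO

Candidates per position — 1:thirfa {adverb}; 2:kraaskus {adjective}; 3:kraaskus {adjective}; 4:kraaskus {adjective}; 5:preeplee {conjunction,determiner}; 6:kraaskus {adjective}; 7:preeplee {conjunction,determiner}; 8:breigei {adverb}; 9:breigei {adverb}.
Rule 2 cannot be satisfied by any choice of tags from the lexicon.
So there is no consistent tagging.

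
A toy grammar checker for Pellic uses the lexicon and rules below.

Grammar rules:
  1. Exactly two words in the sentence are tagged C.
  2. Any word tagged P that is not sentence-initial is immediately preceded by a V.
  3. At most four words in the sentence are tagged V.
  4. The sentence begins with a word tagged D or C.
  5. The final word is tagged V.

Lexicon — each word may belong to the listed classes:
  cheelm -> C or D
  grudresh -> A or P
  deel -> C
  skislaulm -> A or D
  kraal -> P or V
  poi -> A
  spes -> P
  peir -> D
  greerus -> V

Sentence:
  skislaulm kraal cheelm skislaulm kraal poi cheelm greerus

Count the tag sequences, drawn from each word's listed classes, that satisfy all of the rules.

Candidates per position — 1:skislaulm {A,D}; 2:kraal {P,V}; 3:cheelm {C,D}; 4:skislaulm {A,D}; 5:kraal {P,V}; 6:poi {A}; 7:cheelm {C,D}; 8:greerus {V}.
There are 64 candidate sequences in total.
The sequences that satisfy every rule: D V C A V A C V; D V C D V A C V.
Count = 2.

2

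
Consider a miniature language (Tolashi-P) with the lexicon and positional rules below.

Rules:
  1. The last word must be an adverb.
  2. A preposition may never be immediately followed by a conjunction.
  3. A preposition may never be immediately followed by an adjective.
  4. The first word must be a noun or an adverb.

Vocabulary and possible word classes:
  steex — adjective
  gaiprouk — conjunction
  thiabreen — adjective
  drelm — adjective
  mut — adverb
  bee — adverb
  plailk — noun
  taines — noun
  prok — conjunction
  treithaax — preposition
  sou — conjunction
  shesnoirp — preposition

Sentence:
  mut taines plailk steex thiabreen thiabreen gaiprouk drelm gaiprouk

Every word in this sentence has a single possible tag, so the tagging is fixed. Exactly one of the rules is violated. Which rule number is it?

Fixed tagging: adverb noun noun adjective adjective adjective conjunction adjective conjunction.
Rule check: R1 fail, R2 pass, R3 pass, R4 pass.
Only rule 1 fails.

1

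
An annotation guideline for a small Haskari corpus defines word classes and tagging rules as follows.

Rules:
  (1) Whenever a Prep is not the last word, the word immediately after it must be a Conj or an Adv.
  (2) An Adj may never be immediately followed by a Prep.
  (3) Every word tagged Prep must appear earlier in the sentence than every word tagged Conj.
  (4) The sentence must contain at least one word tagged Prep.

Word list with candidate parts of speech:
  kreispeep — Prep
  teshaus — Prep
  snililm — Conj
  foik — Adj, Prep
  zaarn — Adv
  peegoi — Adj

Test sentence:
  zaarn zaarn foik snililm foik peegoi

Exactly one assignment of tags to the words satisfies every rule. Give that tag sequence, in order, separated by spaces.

Candidates per position — 1:zaarn {Adv}; 2:zaarn {Adv}; 3:foik {Adj,Prep}; 4:snililm {Conj}; 5:foik {Adj,Prep}; 6:peegoi {Adj}.
If word 5 were Prep, no tagging could satisfy rule 1; so word 5 is Adj.
If word 3 were Adj, no tagging could satisfy rule 4; so word 3 is Prep.
So the tagging must be: Adv Adv Prep Conj Adj Adj.
Verifying each rule — rule 1 ✓; rule 2 ✓; rule 3 ✓; rule 4 ✓.

Adv Adv Prep Conj Adj Adj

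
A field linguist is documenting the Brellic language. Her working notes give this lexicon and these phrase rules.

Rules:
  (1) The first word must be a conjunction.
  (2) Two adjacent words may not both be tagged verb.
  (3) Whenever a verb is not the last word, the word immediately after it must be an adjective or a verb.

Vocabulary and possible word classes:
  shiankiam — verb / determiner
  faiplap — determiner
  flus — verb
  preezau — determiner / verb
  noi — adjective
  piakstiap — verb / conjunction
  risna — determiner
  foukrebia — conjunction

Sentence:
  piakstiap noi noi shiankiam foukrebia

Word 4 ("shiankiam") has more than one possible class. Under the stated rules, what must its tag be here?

determiner

Candidates per position — 1:piakstiap {verb,conjunction}; 2:noi {adjective}; 3:noi {adjective}; 4:shiankiam {verb,determiner}; 5:foukrebia {conjunction}.
Position 1: tagging it verb would leave rule 1 unsatisfiable, so it must be conjunction.
Position 4: tagging it verb would leave rule 3 unsatisfiable, so it must be determiner.
The unique satisfying tagging is: conjunction adjective adjective determiner conjunction.
Rule-by-rule: rule 1 ✓; rule 2 ✓; rule 3 ✓.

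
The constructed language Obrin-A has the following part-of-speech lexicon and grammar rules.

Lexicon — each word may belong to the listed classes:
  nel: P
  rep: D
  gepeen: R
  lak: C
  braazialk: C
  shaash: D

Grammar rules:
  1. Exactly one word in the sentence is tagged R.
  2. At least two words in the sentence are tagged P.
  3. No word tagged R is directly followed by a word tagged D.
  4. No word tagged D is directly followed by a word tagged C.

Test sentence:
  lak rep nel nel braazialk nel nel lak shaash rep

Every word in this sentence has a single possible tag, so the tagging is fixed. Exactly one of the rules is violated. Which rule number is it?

1

Fixed tagging: C D P P C P P C D D.
Applying the rules: R1 violated, R2 holds, R3 holds, R4 holds.
Only rule 1 fails.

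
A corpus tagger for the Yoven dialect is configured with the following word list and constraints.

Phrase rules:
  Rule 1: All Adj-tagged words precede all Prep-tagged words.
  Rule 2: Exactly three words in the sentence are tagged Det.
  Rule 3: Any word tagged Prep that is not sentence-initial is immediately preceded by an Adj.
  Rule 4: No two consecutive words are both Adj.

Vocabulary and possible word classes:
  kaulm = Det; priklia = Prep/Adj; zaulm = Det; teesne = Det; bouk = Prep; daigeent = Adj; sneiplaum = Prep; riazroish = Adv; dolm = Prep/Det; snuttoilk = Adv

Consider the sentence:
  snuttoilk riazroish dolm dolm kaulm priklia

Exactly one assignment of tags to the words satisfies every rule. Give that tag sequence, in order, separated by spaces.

Candidates per position — 1:snuttoilk {Adv}; 2:riazroish {Adv}; 3:dolm {Prep,Det}; 4:dolm {Prep,Det}; 5:kaulm {Det}; 6:priklia {Prep,Adj}.
Position 3: tagging it Prep would leave rule 2 unsatisfiable, so it must be Det.
Position 4: tagging it Prep would leave rule 2 unsatisfiable, so it must be Det.
Position 6: tagging it Prep would leave rule 3 unsatisfiable, so it must be Adj.
The only consistent sequence is: Adv Adv Det Det Det Adj.
Rule-by-rule: rule 1 holds; rule 2 holds; rule 3 holds; rule 4 holds.

Adv Adv Det Det Det Adj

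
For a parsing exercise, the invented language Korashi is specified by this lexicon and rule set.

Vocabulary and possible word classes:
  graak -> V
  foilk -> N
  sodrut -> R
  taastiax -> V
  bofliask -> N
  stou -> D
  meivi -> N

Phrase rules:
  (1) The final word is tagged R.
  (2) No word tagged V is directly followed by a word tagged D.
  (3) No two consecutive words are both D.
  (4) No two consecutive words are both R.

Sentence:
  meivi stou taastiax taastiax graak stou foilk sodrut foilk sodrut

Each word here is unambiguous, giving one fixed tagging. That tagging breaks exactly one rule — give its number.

2

Fixed tagging: N D V V V D N R N R.
Checking each rule: R1 ok, R2 fails, R3 ok, R4 ok.
Only rule 2 fails.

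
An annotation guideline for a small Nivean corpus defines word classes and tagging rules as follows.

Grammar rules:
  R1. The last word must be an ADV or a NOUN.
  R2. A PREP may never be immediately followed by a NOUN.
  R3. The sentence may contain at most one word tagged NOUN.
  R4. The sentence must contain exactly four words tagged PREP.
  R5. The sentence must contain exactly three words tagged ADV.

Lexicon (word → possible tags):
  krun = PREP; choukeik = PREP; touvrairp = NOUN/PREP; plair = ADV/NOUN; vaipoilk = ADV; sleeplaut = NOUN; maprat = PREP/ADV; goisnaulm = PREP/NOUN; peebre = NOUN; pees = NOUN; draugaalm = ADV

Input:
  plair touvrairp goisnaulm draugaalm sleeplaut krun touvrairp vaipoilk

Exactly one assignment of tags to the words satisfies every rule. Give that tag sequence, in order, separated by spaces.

Candidates per position — 1:plair {ADV,NOUN}; 2:touvrairp {NOUN,PREP}; 3:goisnaulm {PREP,NOUN}; 4:draugaalm {ADV}; 5:sleeplaut {NOUN}; 6:krun {PREP}; 7:touvrairp {NOUN,PREP}; 8:vaipoilk {ADV}.
If word 1 were NOUN, no tagging could satisfy rule 3; so word 1 is ADV.
If word 2 were NOUN, no tagging could satisfy rule 3; so word 2 is PREP.
If word 3 were NOUN, no tagging could satisfy rule 2; so word 3 is PREP.
If word 7 were NOUN, no tagging could satisfy rule 2; so word 7 is PREP.
So the tagging must be: ADV PREP PREP ADV NOUN PREP PREP ADV.
Verifying each rule — rule 1 holds; rule 2 holds; rule 3 holds; rule 4 holds; rule 5 holds.

ADV PREP PREP ADV NOUN PREP PREP ADV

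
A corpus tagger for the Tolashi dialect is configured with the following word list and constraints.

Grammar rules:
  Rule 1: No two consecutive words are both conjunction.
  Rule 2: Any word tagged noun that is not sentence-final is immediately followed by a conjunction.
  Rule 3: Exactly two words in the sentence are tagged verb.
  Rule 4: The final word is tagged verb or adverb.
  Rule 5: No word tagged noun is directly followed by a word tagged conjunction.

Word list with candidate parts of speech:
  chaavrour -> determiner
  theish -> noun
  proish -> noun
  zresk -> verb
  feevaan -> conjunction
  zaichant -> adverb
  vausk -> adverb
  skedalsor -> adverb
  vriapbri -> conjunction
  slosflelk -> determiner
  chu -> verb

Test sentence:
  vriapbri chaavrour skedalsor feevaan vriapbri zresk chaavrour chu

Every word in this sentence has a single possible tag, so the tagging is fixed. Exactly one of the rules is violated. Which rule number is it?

1

Fixed tagging: conjunction determiner adverb conjunction conjunction verb determiner verb.
Applying the rules: R1 ✗, R2 ✓, R3 ✓, R4 ✓, R5 ✓.
Only rule 1 fails.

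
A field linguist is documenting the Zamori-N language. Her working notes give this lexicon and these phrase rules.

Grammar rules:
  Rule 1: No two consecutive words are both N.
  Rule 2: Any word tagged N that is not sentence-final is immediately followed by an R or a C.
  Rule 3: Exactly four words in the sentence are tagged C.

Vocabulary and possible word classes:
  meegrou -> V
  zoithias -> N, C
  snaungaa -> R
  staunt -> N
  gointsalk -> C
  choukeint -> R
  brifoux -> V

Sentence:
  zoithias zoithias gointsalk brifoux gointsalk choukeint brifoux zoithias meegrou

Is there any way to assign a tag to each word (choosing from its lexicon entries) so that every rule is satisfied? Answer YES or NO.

Candidates per position — 1:zoithias {N,C}; 2:zoithias {N,C}; 3:gointsalk {C}; 4:brifoux {V}; 5:gointsalk {C}; 6:choukeint {R}; 7:brifoux {V}; 8:zoithias {N,C}; 9:meegrou {V}.
One satisfying assignment: C N C V C R V C V.
Rule-by-rule: rule 1 ok; rule 2 ok; rule 3 ok.

YES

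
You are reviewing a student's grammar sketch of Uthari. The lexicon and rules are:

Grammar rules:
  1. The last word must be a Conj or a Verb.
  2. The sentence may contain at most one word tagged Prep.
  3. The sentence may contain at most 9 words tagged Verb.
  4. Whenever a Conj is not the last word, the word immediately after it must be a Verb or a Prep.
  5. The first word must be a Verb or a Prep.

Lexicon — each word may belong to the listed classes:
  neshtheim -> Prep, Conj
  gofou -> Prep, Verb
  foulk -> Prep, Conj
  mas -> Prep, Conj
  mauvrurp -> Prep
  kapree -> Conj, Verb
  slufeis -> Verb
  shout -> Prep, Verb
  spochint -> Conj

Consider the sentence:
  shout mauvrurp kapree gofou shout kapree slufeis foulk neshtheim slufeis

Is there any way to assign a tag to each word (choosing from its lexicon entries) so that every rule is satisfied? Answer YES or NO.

NO

Candidates per position — 1:shout {Prep,Verb}; 2:mauvrurp {Prep}; 3:kapree {Conj,Verb}; 4:gofou {Prep,Verb}; 5:shout {Prep,Verb}; 6:kapree {Conj,Verb}; 7:slufeis {Verb}; 8:foulk {Prep,Conj}; 9:neshtheim {Prep,Conj}; 10:slufeis {Verb}.
Every candidate sequence violates at least one rule; no consistent tagging exists.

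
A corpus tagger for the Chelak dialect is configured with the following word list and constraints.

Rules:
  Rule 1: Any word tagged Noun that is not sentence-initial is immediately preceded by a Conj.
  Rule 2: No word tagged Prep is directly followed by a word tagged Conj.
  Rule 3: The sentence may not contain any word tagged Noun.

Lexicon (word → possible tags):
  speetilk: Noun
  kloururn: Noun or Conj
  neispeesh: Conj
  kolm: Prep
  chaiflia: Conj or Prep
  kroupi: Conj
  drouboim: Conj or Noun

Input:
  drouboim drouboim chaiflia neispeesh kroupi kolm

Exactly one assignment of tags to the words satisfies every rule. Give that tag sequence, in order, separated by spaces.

Conj Conj Conj Conj Conj Prep

Candidates per position — 1:drouboim {Conj,Noun}; 2:drouboim {Conj,Noun}; 3:chaiflia {Conj,Prep}; 4:neispeesh {Conj}; 5:kroupi {Conj}; 6:kolm {Prep}.
Word 1 cannot be Noun — rule 3 would then fail for every completion. It is Conj.
Word 2 cannot be Noun — rule 3 would then fail for every completion. It is Conj.
Word 3 cannot be Prep — rule 2 would then fail for every completion. It is Conj.
The only consistent sequence is: Conj Conj Conj Conj Conj Prep.
Check: rule 1 satisfied; rule 2 satisfied; rule 3 satisfied.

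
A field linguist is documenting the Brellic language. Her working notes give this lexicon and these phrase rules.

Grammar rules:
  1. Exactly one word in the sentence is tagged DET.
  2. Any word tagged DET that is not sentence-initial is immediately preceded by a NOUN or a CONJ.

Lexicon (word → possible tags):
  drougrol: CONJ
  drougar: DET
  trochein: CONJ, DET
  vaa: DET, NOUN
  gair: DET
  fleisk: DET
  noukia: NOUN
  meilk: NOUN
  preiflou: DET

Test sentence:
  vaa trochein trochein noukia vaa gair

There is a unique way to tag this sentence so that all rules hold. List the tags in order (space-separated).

NOUN CONJ CONJ NOUN NOUN DET

Candidates per position — 1:vaa {DET,NOUN}; 2:trochein {CONJ,DET}; 3:trochein {CONJ,DET}; 4:noukia {NOUN}; 5:vaa {DET,NOUN}; 6:gair {DET}.
If word 1 were DET, no tagging could satisfy rule 1; so word 1 is NOUN.
If word 2 were DET, no tagging could satisfy rule 1; so word 2 is CONJ.
If word 3 were DET, no tagging could satisfy rule 1; so word 3 is CONJ.
If word 5 were DET, no tagging could satisfy rule 1; so word 5 is NOUN.
The only consistent sequence is: NOUN CONJ CONJ NOUN NOUN DET.
Check: rule 1 holds; rule 2 holds.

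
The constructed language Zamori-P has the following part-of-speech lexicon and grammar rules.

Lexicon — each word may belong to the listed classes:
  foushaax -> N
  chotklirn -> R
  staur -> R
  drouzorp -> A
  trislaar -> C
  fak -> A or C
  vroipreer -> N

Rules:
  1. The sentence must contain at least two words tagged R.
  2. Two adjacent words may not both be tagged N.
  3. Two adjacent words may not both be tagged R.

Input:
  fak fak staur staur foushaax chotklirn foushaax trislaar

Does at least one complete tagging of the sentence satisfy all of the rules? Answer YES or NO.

NO

Candidates per position — 1:fak {A,C}; 2:fak {A,C}; 3:staur {R}; 4:staur {R}; 5:foushaax {N}; 6:chotklirn {R}; 7:foushaax {N}; 8:trislaar {C}.
Rule 3 cannot be satisfied by any choice of tags from the lexicon.
So there is no consistent tagging.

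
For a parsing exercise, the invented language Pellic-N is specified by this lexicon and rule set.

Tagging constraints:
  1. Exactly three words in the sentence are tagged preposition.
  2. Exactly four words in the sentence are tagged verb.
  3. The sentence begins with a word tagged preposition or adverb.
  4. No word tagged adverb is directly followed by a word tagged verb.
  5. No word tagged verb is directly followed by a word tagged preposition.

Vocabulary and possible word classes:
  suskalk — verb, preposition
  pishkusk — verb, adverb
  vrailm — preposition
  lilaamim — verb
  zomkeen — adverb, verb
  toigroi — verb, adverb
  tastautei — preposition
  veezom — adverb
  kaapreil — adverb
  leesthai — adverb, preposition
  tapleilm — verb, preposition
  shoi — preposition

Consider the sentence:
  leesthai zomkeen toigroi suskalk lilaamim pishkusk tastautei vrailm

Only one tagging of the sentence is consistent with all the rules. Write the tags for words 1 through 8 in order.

preposition verb verb verb verb adverb preposition preposition

Candidates per position — 1:leesthai {adverb,preposition}; 2:zomkeen {adverb,verb}; 3:toigroi {verb,adverb}; 4:suskalk {verb,preposition}; 5:lilaamim {verb}; 6:pishkusk {verb,adverb}; 7:tastautei {preposition}; 8:vrailm {preposition}.
Position 6: verb is ruled out by rule 5; that leaves adverb.
Position 2: adverb is ruled out by rule 2; that leaves verb.
Position 3: adverb is ruled out by rule 2; that leaves verb.
Position 4: preposition is ruled out by rule 2; that leaves verb.
Position 1: adverb is ruled out by rule 1; that leaves preposition.
That leaves exactly one tagging: preposition verb verb verb verb adverb preposition preposition.
Checking: rule 1 satisfied; rule 2 satisfied; rule 3 satisfied; rule 4 satisfied; rule 5 satisfied.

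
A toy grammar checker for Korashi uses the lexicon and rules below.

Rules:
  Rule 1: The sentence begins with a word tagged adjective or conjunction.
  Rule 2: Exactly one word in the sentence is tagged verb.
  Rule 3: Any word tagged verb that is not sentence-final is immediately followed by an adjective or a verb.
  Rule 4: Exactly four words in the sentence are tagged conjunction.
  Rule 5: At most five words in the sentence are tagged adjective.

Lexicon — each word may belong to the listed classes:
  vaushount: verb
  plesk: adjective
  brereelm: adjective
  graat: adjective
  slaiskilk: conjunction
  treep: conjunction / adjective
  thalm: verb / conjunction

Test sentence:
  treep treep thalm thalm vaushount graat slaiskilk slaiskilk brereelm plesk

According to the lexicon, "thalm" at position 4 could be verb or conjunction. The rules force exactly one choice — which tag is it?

Candidates per position — 1:treep {conjunction,adjective}; 2:treep {conjunction,adjective}; 3:thalm {verb,conjunction}; 4:thalm {verb,conjunction}; 5:vaushount {verb}; 6:graat {adjective}; 7:slaiskilk {conjunction}; 8:slaiskilk {conjunction}; 9:brereelm {adjective}; 10:plesk {adjective}.
Word 3 cannot be verb — rule 2 would then fail for every completion. It is conjunction.
Word 4 cannot be verb — rule 2 would then fail for every completion. It is conjunction.
Word 1 cannot be conjunction — rule 4 would then fail for every completion. It is adjective.
Word 2 cannot be conjunction — rule 4 would then fail for every completion. It is adjective.
So the tagging must be: adjective adjective conjunction conjunction verb adjective conjunction conjunction adjective adjective.
Verifying each rule — rule 1 ok; rule 2 ok; rule 3 ok; rule 4 ok; rule 5 ok.

conjunction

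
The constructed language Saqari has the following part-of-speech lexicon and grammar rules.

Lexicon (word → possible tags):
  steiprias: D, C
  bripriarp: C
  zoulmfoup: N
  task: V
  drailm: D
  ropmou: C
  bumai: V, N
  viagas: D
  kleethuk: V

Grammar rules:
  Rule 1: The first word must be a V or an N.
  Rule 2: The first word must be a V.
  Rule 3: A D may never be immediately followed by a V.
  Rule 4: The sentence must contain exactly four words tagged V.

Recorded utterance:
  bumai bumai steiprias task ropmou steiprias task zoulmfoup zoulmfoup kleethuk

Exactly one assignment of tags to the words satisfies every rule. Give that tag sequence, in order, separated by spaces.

V N C V C C V N N V

Candidates per position — 1:bumai {V,N}; 2:bumai {V,N}; 3:steiprias {D,C}; 4:task {V}; 5:ropmou {C}; 6:steiprias {D,C}; 7:task {V}; 8:zoulmfoup {N}; 9:zoulmfoup {N}; 10:kleethuk {V}.
Position 1: tagging it N would leave rule 2 unsatisfiable, so it must be V.
Position 2: tagging it V would leave rule 4 unsatisfiable, so it must be N.
Position 3: tagging it D would leave rule 3 unsatisfiable, so it must be C.
Position 6: tagging it D would leave rule 3 unsatisfiable, so it must be C.
The only consistent sequence is: V N C V C C V N N V.
Verifying each rule — rule 1 holds; rule 2 holds; rule 3 holds; rule 4 holds.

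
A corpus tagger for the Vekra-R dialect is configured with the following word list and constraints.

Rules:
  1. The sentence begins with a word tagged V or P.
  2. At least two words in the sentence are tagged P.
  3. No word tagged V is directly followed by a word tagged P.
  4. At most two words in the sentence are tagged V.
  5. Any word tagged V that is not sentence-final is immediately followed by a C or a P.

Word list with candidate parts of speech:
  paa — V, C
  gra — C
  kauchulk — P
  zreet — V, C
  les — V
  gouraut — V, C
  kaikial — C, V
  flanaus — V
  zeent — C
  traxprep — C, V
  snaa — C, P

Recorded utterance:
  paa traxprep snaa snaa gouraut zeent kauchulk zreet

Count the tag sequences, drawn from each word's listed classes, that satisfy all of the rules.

9

Candidates per position — 1:paa {V,C}; 2:traxprep {C,V}; 3:snaa {C,P}; 4:snaa {C,P}; 5:gouraut {V,C}; 6:zeent {C}; 7:kauchulk {P}; 8:zreet {V,C}.
There are 64 candidate sequences in total.
Checking each against the rules leaves 9 sequences.
Count = 9.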